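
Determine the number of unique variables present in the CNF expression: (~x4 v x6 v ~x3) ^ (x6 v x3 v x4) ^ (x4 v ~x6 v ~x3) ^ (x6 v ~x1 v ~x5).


Identify each distinct variable in the formula.
Variables found: x1, x3, x4, x5, x6.
Total distinct variables = 5.

5


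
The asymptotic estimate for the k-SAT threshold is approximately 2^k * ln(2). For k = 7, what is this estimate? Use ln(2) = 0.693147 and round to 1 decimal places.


Using the asymptotic formula: threshold ~ 2^k * ln(2).
2^7 = 128.
128 * 0.693147 = 88.7.

88.7


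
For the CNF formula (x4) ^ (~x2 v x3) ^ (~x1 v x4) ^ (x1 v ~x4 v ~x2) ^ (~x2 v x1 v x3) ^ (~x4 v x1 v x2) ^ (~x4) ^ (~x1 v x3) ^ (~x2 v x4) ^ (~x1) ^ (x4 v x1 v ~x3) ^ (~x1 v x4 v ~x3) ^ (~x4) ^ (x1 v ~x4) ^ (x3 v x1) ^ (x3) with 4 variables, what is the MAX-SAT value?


Enumerate all 16 truth assignments.
For each, count how many of the 16 clauses are satisfied.
The formula is not fully satisfiable, so the maximum is below 16.
Maximum simultaneously satisfiable clauses = 14.

14


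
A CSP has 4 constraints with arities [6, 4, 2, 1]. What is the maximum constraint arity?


The arities are: 6, 4, 2, 1.
Scan for the maximum value.
Maximum arity = 6.

6


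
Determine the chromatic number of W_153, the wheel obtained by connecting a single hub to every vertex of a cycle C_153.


W_153 consists of the cycle C_153 together with a hub vertex adjacent to every cycle vertex.
The cycle C_153 needs 3 colors (odd cycle -> 3).
The hub is adjacent to every cycle vertex, so it must receive a new color distinct from all of them.
Chromatic number = 3 + 1 = 4.

4


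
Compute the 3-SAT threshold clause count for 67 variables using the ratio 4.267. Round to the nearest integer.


The 3-SAT phase transition occurs at approximately 4.267 clauses per variable.
m = 4.267 * 67 = 285.889.
Rounded to nearest integer: 286.

286


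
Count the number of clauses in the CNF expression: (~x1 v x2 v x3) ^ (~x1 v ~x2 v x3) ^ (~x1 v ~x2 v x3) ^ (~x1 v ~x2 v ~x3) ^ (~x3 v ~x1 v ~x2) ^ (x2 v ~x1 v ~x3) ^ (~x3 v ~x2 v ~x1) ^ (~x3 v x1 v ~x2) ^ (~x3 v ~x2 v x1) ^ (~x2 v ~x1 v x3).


Each group enclosed in parentheses joined by ^ is one clause.
Counting the conjuncts: 10 clauses.

10


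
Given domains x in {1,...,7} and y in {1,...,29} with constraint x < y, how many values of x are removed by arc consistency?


For the constraint x < y, x needs a supporting value in y's domain.
x can be at most 28 (one less than y's maximum).
Valid x values from domain: 7 out of 7.
Pruned = 7 - 7 = 0.

0


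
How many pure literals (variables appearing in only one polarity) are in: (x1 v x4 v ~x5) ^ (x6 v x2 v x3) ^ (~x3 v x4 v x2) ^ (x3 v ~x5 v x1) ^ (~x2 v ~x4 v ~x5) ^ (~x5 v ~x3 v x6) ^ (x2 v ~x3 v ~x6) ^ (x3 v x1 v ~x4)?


A pure literal appears in only one polarity across all clauses.
Pure literals: x1 (positive only), x5 (negative only).
Count = 2.

2


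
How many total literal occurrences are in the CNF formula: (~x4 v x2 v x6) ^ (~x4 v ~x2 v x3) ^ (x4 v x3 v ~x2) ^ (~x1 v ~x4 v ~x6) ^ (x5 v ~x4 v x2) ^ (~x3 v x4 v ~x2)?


Clause lengths: 3, 3, 3, 3, 3, 3.
Sum = 3 + 3 + 3 + 3 + 3 + 3 = 18.

18


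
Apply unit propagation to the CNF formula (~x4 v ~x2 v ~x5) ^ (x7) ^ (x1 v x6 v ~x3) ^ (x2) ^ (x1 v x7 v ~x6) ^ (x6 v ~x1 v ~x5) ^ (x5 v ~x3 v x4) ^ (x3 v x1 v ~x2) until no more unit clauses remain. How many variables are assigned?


Unit propagation repeatedly assigns the literal in any unit clause, then simplifies.
Assignments in order: x7 = T, x2 = T.
No further unit clauses remain.
Total variables assigned = 2.

2


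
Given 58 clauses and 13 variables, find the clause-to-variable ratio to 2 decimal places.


Clause-to-variable ratio = clauses / variables.
58 / 13 = 4.46.

4.46


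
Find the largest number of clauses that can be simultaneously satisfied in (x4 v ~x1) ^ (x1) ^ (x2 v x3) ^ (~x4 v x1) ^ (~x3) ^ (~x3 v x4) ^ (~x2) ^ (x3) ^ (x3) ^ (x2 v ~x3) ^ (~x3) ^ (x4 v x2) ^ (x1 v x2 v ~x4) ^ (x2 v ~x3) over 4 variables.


Enumerate all 16 truth assignments.
For each, count how many of the 14 clauses are satisfied.
The formula is not fully satisfiable, so the maximum is below 14.
Maximum simultaneously satisfiable clauses = 11.

11


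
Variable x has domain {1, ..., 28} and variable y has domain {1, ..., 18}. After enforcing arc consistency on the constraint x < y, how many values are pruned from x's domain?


For the constraint x < y, x needs a supporting value in y's domain.
x can be at most 17 (one less than y's maximum).
Valid x values from domain: 17 out of 28.
Pruned = 28 - 17 = 11.

11


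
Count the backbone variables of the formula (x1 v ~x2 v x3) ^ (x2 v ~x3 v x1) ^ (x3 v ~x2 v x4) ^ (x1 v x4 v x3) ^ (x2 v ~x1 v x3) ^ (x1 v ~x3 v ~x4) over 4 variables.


Find all satisfying assignments: 7 model(s).
Check which variables have the same value in every model.
No variable is fixed across all models.
Backbone size = 0.

0


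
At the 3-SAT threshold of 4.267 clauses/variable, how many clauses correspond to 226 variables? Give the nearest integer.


The 3-SAT phase transition occurs at approximately 4.267 clauses per variable.
m = 4.267 * 226 = 964.342.
Rounded to nearest integer: 964.

964


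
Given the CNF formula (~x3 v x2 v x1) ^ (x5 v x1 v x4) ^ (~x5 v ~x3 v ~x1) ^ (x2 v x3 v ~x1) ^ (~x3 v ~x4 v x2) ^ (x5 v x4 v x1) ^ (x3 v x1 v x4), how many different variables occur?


Identify each distinct variable in the formula.
Variables found: x1, x2, x3, x4, x5.
Total distinct variables = 5.

5


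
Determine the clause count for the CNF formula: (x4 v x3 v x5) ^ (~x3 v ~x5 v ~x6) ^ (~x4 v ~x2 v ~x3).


Each group enclosed in parentheses joined by ^ is one clause.
Counting the conjuncts: 3 clauses.

3


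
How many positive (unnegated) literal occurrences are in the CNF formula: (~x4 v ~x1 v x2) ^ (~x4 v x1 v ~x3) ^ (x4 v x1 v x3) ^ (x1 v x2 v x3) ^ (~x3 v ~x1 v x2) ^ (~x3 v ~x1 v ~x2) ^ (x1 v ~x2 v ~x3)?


Scan each clause for unnegated literals.
Clause 1: 1 positive; Clause 2: 1 positive; Clause 3: 3 positive; Clause 4: 3 positive; Clause 5: 1 positive; Clause 6: 0 positive; Clause 7: 1 positive.
Total positive literal occurrences = 10.

10


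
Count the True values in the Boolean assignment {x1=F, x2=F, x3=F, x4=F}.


The weight is the number of variables assigned True.
True variables: none.
Weight = 0.

0


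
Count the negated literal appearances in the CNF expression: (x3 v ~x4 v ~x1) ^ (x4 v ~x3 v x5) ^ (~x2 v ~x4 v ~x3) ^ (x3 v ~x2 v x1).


Scan each clause for negated literals.
Clause 1: 2 negative; Clause 2: 1 negative; Clause 3: 3 negative; Clause 4: 1 negative.
Total negative literal occurrences = 7.

7


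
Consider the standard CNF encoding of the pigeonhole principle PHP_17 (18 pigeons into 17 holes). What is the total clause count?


The PHP encoding has two parts:
1) At-least-one-hole clauses: 18 (one per pigeon, each with 17 literals).
2) At-most-one-pigeon-per-hole clauses: 17 holes * C(18,2) = 17 * 153 = 2601.
Total clauses = 18 + 2601 = 2619.

2619


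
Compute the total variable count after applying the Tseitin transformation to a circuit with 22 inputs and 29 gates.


The Tseitin transformation introduces one auxiliary variable per gate.
Total variables = inputs + gates = 22 + 29 = 51.

51


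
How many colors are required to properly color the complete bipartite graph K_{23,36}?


K_{23,36} is bipartite by definition: the two parts are independent sets, with every edge crossing between them.
Color all vertices in one part with color 1 and all vertices in the other part with color 2.
Since the graph has at least one edge, one color does not suffice.
Chromatic number = 2.

2


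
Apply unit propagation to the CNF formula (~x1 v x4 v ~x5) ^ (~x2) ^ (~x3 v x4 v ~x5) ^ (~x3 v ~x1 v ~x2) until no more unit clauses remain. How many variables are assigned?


Unit propagation repeatedly assigns the literal in any unit clause, then simplifies.
Assignments in order: x2 = F.
No further unit clauses remain.
Total variables assigned = 1.

1


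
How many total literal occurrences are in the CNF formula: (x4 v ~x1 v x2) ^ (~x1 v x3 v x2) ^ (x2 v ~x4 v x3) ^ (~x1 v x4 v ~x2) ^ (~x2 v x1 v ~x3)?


Clause lengths: 3, 3, 3, 3, 3.
Sum = 3 + 3 + 3 + 3 + 3 = 15.

15


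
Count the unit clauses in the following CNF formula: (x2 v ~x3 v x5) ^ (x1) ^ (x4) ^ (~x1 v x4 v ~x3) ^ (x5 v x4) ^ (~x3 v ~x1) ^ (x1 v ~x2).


A unit clause contains exactly one literal.
Unit clauses found: (x1), (x4).
Count = 2.

2


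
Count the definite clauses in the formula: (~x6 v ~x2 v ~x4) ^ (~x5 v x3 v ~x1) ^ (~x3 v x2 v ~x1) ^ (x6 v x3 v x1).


A definite clause has exactly one positive literal.
Clause 1: 0 positive -> not definite
Clause 2: 1 positive -> definite
Clause 3: 1 positive -> definite
Clause 4: 3 positive -> not definite
Definite clause count = 2.

2


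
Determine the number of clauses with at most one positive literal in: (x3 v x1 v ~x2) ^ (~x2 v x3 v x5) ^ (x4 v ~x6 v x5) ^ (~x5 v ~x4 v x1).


A Horn clause has at most one positive literal.
Clause 1: 2 positive lit(s) -> not Horn
Clause 2: 2 positive lit(s) -> not Horn
Clause 3: 2 positive lit(s) -> not Horn
Clause 4: 1 positive lit(s) -> Horn
Total Horn clauses = 1.

1


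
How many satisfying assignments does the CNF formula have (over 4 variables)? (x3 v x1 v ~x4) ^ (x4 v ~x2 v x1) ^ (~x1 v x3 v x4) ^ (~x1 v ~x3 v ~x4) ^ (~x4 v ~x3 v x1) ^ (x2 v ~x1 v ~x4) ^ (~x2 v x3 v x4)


Enumerate all 16 truth assignments over 4 variables.
Test each against every clause.
Satisfying assignments found: 5.

5


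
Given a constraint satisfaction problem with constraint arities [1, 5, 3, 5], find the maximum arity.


The arities are: 1, 5, 3, 5.
Scan for the maximum value.
Maximum arity = 5.

5


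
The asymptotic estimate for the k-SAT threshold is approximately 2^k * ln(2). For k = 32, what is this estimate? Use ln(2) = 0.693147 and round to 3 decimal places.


Using the asymptotic formula: threshold ~ 2^k * ln(2).
2^32 = 4294967296.
4294967296 * 0.693147 = 2977043696.321.

2977043696.321


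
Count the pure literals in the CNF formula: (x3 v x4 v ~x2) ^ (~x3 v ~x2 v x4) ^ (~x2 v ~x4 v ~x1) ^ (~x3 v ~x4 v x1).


A pure literal appears in only one polarity across all clauses.
Pure literals: x2 (negative only).
Count = 1.

1


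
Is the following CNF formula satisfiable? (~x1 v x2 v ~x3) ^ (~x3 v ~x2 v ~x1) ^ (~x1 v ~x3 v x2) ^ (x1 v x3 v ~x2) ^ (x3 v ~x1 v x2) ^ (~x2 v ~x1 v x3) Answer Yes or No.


Check all 8 possible truth assignments.
Number of satisfying assignments found: 3.
The formula is satisfiable.

Yes


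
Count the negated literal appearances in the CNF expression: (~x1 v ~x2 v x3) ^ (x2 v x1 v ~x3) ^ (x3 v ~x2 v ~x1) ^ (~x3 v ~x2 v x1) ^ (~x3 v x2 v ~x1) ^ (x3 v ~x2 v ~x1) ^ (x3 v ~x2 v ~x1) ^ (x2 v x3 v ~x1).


Scan each clause for negated literals.
Clause 1: 2 negative; Clause 2: 1 negative; Clause 3: 2 negative; Clause 4: 2 negative; Clause 5: 2 negative; Clause 6: 2 negative; Clause 7: 2 negative; Clause 8: 1 negative.
Total negative literal occurrences = 14.

14


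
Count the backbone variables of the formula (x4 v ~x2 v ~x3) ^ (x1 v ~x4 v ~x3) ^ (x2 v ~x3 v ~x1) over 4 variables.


Find all satisfying assignments: 10 model(s).
Check which variables have the same value in every model.
No variable is fixed across all models.
Backbone size = 0.

0


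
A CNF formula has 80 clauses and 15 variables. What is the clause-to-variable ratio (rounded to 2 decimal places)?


Clause-to-variable ratio = clauses / variables.
80 / 15 = 5.33.

5.33


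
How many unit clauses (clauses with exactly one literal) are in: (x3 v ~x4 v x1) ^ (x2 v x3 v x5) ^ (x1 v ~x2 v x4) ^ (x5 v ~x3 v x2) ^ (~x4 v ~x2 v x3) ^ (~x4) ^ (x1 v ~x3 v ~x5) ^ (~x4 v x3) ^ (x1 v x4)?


A unit clause contains exactly one literal.
Unit clauses found: (~x4).
Count = 1.

1


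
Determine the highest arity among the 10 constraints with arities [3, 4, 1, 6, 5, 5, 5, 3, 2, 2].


The arities are: 3, 4, 1, 6, 5, 5, 5, 3, 2, 2.
Scan for the maximum value.
Maximum arity = 6.

6


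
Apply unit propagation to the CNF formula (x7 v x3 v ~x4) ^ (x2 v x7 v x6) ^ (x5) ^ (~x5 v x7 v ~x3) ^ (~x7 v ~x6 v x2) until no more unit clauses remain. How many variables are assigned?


Unit propagation repeatedly assigns the literal in any unit clause, then simplifies.
Assignments in order: x5 = T.
No further unit clauses remain.
Total variables assigned = 1.

1


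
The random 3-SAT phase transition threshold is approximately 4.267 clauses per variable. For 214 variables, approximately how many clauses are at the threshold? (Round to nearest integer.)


The 3-SAT phase transition occurs at approximately 4.267 clauses per variable.
m = 4.267 * 214 = 913.138.
Rounded to nearest integer: 913.

913


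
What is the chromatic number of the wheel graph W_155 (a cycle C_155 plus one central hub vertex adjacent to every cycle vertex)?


W_155 consists of the cycle C_155 together with a hub vertex adjacent to every cycle vertex.
The cycle C_155 needs 3 colors (odd cycle -> 3).
The hub is adjacent to every cycle vertex, so it must receive a new color distinct from all of them.
Chromatic number = 3 + 1 = 4.

4


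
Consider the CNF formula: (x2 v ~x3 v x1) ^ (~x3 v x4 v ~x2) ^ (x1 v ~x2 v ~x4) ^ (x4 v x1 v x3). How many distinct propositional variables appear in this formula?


Identify each distinct variable in the formula.
Variables found: x1, x2, x3, x4.
Total distinct variables = 4.

4


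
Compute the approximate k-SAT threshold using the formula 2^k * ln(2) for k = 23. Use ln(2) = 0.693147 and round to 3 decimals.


Using the asymptotic formula: threshold ~ 2^k * ln(2).
2^23 = 8388608.
8388608 * 0.693147 = 5814538.469.

5814538.469


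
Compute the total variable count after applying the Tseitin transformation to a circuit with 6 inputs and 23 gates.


The Tseitin transformation introduces one auxiliary variable per gate.
Total variables = inputs + gates = 6 + 23 = 29.

29


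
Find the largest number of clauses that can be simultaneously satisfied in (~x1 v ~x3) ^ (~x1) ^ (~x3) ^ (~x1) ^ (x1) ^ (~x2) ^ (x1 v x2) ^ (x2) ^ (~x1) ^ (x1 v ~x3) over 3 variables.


Enumerate all 8 truth assignments.
For each, count how many of the 10 clauses are satisfied.
The formula is not fully satisfiable, so the maximum is below 10.
Maximum simultaneously satisfiable clauses = 8.

8


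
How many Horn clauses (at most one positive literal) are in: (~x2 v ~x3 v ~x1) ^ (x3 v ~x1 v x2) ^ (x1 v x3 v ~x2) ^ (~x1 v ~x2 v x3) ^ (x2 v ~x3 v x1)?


A Horn clause has at most one positive literal.
Clause 1: 0 positive lit(s) -> Horn
Clause 2: 2 positive lit(s) -> not Horn
Clause 3: 2 positive lit(s) -> not Horn
Clause 4: 1 positive lit(s) -> Horn
Clause 5: 2 positive lit(s) -> not Horn
Total Horn clauses = 2.

2


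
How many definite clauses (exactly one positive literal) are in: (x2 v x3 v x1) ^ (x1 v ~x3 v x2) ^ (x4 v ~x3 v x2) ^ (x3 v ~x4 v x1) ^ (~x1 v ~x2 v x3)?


A definite clause has exactly one positive literal.
Clause 1: 3 positive -> not definite
Clause 2: 2 positive -> not definite
Clause 3: 2 positive -> not definite
Clause 4: 2 positive -> not definite
Clause 5: 1 positive -> definite
Definite clause count = 1.

1


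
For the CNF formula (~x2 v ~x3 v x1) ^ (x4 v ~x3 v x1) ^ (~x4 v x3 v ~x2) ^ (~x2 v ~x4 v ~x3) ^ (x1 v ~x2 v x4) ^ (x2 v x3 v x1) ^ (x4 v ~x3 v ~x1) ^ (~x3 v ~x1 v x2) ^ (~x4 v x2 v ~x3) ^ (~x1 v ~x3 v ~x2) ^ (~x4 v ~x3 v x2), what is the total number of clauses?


Each group enclosed in parentheses joined by ^ is one clause.
Counting the conjuncts: 11 clauses.

11


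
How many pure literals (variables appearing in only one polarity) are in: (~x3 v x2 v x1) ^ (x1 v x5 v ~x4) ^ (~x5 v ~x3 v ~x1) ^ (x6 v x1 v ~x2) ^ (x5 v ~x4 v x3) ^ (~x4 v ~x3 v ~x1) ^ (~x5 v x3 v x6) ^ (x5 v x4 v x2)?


A pure literal appears in only one polarity across all clauses.
Pure literals: x6 (positive only).
Count = 1.

1


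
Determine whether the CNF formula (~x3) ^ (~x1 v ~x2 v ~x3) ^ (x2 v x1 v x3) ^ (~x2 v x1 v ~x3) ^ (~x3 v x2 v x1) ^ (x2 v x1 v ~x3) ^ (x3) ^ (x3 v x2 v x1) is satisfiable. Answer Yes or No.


Check all 8 possible truth assignments.
Number of satisfying assignments found: 0.
The formula is unsatisfiable.

No


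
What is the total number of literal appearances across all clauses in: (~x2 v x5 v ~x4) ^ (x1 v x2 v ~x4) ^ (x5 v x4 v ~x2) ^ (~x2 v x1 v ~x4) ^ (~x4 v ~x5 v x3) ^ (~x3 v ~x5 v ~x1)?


Clause lengths: 3, 3, 3, 3, 3, 3.
Sum = 3 + 3 + 3 + 3 + 3 + 3 = 18.

18


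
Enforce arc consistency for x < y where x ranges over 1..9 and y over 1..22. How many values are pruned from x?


For the constraint x < y, x needs a supporting value in y's domain.
x can be at most 21 (one less than y's maximum).
Valid x values from domain: 9 out of 9.
Pruned = 9 - 9 = 0.

0


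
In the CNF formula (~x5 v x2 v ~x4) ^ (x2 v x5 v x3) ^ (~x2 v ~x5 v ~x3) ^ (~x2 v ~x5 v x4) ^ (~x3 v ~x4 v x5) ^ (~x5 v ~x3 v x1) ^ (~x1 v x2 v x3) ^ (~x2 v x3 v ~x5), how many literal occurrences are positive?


Scan each clause for unnegated literals.
Clause 1: 1 positive; Clause 2: 3 positive; Clause 3: 0 positive; Clause 4: 1 positive; Clause 5: 1 positive; Clause 6: 1 positive; Clause 7: 2 positive; Clause 8: 1 positive.
Total positive literal occurrences = 10.

10


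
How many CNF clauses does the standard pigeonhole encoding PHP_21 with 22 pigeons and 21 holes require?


The PHP encoding has two parts:
1) At-least-one-hole clauses: 22 (one per pigeon, each with 21 literals).
2) At-most-one-pigeon-per-hole clauses: 21 holes * C(22,2) = 21 * 231 = 4851.
Total clauses = 22 + 4851 = 4873.

4873


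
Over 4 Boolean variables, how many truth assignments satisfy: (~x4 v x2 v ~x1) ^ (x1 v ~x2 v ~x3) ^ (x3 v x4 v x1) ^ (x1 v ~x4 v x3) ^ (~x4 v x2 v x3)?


Enumerate all 16 truth assignments over 4 variables.
Test each against every clause.
Satisfying assignments found: 8.

8


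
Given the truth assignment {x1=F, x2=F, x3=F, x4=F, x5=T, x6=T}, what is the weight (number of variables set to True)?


The weight is the number of variables assigned True.
True variables: x5, x6.
Weight = 2.

2


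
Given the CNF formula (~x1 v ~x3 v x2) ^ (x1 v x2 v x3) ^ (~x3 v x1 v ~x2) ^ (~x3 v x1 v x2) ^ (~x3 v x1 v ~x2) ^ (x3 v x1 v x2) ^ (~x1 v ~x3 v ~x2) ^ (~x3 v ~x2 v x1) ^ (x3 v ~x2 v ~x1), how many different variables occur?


Identify each distinct variable in the formula.
Variables found: x1, x2, x3.
Total distinct variables = 3.

3


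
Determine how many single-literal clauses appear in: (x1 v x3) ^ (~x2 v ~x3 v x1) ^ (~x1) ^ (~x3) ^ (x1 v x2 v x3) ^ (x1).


A unit clause contains exactly one literal.
Unit clauses found: (~x1), (~x3), (x1).
Count = 3.

3


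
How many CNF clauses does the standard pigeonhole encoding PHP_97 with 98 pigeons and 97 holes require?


The PHP encoding has two parts:
1) At-least-one-hole clauses: 98 (one per pigeon, each with 97 literals).
2) At-most-one-pigeon-per-hole clauses: 97 holes * C(98,2) = 97 * 4753 = 461041.
Total clauses = 98 + 461041 = 461139.

461139


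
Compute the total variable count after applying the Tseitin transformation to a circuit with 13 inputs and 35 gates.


The Tseitin transformation introduces one auxiliary variable per gate.
Total variables = inputs + gates = 13 + 35 = 48.

48


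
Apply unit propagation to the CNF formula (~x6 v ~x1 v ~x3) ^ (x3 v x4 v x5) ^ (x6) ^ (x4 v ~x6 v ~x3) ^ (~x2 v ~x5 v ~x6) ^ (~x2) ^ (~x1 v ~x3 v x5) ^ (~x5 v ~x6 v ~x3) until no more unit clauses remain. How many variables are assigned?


Unit propagation repeatedly assigns the literal in any unit clause, then simplifies.
Assignments in order: x6 = T, x2 = F.
No further unit clauses remain.
Total variables assigned = 2.

2


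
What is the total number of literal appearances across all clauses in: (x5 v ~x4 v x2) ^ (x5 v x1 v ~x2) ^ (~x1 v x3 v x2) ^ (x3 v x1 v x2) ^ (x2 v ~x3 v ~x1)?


Clause lengths: 3, 3, 3, 3, 3.
Sum = 3 + 3 + 3 + 3 + 3 = 15.

15


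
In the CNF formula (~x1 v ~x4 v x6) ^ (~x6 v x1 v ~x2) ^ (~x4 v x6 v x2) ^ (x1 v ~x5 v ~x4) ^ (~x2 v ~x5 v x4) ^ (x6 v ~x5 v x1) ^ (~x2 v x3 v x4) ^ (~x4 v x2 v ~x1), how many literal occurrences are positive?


Scan each clause for unnegated literals.
Clause 1: 1 positive; Clause 2: 1 positive; Clause 3: 2 positive; Clause 4: 1 positive; Clause 5: 1 positive; Clause 6: 2 positive; Clause 7: 2 positive; Clause 8: 1 positive.
Total positive literal occurrences = 11.

11


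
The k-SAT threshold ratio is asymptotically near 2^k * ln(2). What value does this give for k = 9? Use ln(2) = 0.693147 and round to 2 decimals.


Using the asymptotic formula: threshold ~ 2^k * ln(2).
2^9 = 512.
512 * 0.693147 = 354.89.

354.89


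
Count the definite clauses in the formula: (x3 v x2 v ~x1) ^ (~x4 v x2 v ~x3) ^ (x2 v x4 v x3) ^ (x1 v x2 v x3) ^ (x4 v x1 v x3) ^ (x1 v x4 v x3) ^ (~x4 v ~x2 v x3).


A definite clause has exactly one positive literal.
Clause 1: 2 positive -> not definite
Clause 2: 1 positive -> definite
Clause 3: 3 positive -> not definite
Clause 4: 3 positive -> not definite
Clause 5: 3 positive -> not definite
Clause 6: 3 positive -> not definite
Clause 7: 1 positive -> definite
Definite clause count = 2.

2


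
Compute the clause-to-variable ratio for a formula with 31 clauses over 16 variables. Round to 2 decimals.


Clause-to-variable ratio = clauses / variables.
31 / 16 = 1.94.

1.94


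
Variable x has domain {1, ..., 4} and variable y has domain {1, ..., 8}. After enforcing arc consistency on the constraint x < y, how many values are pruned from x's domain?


For the constraint x < y, x needs a supporting value in y's domain.
x can be at most 7 (one less than y's maximum).
Valid x values from domain: 4 out of 4.
Pruned = 4 - 4 = 0.

0


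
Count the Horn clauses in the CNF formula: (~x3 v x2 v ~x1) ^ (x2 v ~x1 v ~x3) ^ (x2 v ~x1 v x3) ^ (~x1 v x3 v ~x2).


A Horn clause has at most one positive literal.
Clause 1: 1 positive lit(s) -> Horn
Clause 2: 1 positive lit(s) -> Horn
Clause 3: 2 positive lit(s) -> not Horn
Clause 4: 1 positive lit(s) -> Horn
Total Horn clauses = 3.

3


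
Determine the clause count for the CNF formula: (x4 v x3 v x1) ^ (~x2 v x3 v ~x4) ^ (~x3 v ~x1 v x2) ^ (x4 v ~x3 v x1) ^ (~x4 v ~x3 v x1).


Each group enclosed in parentheses joined by ^ is one clause.
Counting the conjuncts: 5 clauses.

5


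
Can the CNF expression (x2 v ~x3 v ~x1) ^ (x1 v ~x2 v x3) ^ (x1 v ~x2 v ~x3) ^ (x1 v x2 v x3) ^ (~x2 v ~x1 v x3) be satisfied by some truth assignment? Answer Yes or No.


Check all 8 possible truth assignments.
Number of satisfying assignments found: 3.
The formula is satisfiable.

Yes


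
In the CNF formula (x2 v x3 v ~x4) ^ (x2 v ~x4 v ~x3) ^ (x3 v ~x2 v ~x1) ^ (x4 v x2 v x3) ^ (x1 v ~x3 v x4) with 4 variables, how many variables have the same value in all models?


Find all satisfying assignments: 6 model(s).
Check which variables have the same value in every model.
No variable is fixed across all models.
Backbone size = 0.

0


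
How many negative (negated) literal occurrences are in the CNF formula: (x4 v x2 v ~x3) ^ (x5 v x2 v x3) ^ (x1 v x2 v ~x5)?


Scan each clause for negated literals.
Clause 1: 1 negative; Clause 2: 0 negative; Clause 3: 1 negative.
Total negative literal occurrences = 2.

2


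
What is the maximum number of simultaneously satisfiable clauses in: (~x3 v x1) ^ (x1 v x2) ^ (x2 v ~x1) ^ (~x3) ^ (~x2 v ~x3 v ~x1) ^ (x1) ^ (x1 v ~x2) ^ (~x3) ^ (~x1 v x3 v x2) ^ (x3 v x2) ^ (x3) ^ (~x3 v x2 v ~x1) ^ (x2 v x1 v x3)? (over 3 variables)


Enumerate all 8 truth assignments.
For each, count how many of the 13 clauses are satisfied.
The formula is not fully satisfiable, so the maximum is below 13.
Maximum simultaneously satisfiable clauses = 12.

12


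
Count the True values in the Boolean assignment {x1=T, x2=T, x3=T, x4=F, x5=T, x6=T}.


The weight is the number of variables assigned True.
True variables: x1, x2, x3, x5, x6.
Weight = 5.

5


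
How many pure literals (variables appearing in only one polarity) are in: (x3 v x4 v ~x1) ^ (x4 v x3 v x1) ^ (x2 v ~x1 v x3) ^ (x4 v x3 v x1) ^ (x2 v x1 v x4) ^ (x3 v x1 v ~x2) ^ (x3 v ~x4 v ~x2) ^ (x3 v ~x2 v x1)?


A pure literal appears in only one polarity across all clauses.
Pure literals: x3 (positive only).
Count = 1.

1


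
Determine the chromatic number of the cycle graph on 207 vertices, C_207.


An odd cycle cannot be 2-colored: alternating two colors around the cycle returns to the start with a conflict.
Since 207 is odd, three colors are required (and three suffice).
Chromatic number = 3.

3


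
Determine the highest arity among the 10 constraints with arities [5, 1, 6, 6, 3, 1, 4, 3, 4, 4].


The arities are: 5, 1, 6, 6, 3, 1, 4, 3, 4, 4.
Scan for the maximum value.
Maximum arity = 6.

6


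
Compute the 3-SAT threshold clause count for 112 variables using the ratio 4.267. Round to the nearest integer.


The 3-SAT phase transition occurs at approximately 4.267 clauses per variable.
m = 4.267 * 112 = 477.904.
Rounded to nearest integer: 478.

478


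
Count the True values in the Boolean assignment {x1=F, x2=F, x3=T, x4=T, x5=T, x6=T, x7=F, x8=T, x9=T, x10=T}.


The weight is the number of variables assigned True.
True variables: x3, x4, x5, x6, x8, x9, x10.
Weight = 7.

7


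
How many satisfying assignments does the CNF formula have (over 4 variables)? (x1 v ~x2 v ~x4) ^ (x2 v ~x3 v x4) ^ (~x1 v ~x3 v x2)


Enumerate all 16 truth assignments over 4 variables.
Test each against every clause.
Satisfying assignments found: 11.

11


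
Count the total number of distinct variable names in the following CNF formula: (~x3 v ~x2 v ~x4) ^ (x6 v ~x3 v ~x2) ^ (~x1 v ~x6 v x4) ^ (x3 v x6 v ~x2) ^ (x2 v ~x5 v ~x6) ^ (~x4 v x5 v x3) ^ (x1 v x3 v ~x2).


Identify each distinct variable in the formula.
Variables found: x1, x2, x3, x4, x5, x6.
Total distinct variables = 6.

6


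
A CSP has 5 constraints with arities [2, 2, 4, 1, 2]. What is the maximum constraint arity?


The arities are: 2, 2, 4, 1, 2.
Scan for the maximum value.
Maximum arity = 4.

4


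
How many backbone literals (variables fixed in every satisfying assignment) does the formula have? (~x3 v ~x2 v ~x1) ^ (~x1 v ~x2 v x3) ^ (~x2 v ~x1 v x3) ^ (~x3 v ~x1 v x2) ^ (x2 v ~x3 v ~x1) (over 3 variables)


Find all satisfying assignments: 5 model(s).
Check which variables have the same value in every model.
No variable is fixed across all models.
Backbone size = 0.

0


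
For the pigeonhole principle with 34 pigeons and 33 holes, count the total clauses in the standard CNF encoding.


The PHP encoding has two parts:
1) At-least-one-hole clauses: 34 (one per pigeon, each with 33 literals).
2) At-most-one-pigeon-per-hole clauses: 33 holes * C(34,2) = 33 * 561 = 18513.
Total clauses = 34 + 18513 = 18547.

18547


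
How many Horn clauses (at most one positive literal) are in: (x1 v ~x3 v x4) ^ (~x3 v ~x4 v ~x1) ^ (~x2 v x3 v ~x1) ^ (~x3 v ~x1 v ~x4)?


A Horn clause has at most one positive literal.
Clause 1: 2 positive lit(s) -> not Horn
Clause 2: 0 positive lit(s) -> Horn
Clause 3: 1 positive lit(s) -> Horn
Clause 4: 0 positive lit(s) -> Horn
Total Horn clauses = 3.

3


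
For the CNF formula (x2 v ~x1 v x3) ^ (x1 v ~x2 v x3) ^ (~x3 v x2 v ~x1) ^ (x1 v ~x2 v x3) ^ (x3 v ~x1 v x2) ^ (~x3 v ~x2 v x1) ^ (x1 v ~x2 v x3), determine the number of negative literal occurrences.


Scan each clause for negated literals.
Clause 1: 1 negative; Clause 2: 1 negative; Clause 3: 2 negative; Clause 4: 1 negative; Clause 5: 1 negative; Clause 6: 2 negative; Clause 7: 1 negative.
Total negative literal occurrences = 9.

9


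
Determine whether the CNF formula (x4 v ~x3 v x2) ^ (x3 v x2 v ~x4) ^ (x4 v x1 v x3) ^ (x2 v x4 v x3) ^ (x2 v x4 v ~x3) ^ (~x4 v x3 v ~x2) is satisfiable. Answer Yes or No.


Check all 16 possible truth assignments.
Number of satisfying assignments found: 7.
The formula is satisfiable.

Yes


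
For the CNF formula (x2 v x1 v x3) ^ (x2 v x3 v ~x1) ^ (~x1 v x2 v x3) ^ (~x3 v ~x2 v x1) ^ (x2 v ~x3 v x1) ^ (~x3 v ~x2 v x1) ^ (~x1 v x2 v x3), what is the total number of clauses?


Each group enclosed in parentheses joined by ^ is one clause.
Counting the conjuncts: 7 clauses.

7


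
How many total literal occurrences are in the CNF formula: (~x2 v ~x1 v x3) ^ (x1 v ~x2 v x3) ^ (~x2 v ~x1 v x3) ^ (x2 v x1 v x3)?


Clause lengths: 3, 3, 3, 3.
Sum = 3 + 3 + 3 + 3 = 12.

12


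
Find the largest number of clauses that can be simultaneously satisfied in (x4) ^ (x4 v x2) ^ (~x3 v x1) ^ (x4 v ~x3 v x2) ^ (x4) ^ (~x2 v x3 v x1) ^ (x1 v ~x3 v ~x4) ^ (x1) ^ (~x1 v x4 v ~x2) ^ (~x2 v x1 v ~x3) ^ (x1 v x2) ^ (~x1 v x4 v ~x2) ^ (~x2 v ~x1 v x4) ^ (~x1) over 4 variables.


Enumerate all 16 truth assignments.
For each, count how many of the 14 clauses are satisfied.
The formula is not fully satisfiable, so the maximum is below 14.
Maximum simultaneously satisfiable clauses = 13.

13


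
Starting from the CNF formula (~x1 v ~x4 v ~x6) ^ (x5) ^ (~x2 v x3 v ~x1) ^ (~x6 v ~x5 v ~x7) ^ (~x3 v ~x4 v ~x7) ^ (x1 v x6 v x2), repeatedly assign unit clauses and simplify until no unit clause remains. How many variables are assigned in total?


Unit propagation repeatedly assigns the literal in any unit clause, then simplifies.
Assignments in order: x5 = T.
No further unit clauses remain.
Total variables assigned = 1.

1


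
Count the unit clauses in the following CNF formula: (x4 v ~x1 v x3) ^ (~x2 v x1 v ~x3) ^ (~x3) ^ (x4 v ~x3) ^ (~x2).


A unit clause contains exactly one literal.
Unit clauses found: (~x3), (~x2).
Count = 2.

2


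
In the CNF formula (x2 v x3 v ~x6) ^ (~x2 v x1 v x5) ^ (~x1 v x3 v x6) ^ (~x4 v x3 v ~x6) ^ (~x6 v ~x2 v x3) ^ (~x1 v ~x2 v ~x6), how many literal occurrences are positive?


Scan each clause for unnegated literals.
Clause 1: 2 positive; Clause 2: 2 positive; Clause 3: 2 positive; Clause 4: 1 positive; Clause 5: 1 positive; Clause 6: 0 positive.
Total positive literal occurrences = 8.

8


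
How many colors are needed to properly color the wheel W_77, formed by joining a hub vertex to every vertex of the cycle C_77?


W_77 consists of the cycle C_77 together with a hub vertex adjacent to every cycle vertex.
The cycle C_77 needs 3 colors (odd cycle -> 3).
The hub is adjacent to every cycle vertex, so it must receive a new color distinct from all of them.
Chromatic number = 3 + 1 = 4.

4


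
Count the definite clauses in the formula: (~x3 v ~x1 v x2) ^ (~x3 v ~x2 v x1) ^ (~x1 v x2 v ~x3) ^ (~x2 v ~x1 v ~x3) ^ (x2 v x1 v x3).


A definite clause has exactly one positive literal.
Clause 1: 1 positive -> definite
Clause 2: 1 positive -> definite
Clause 3: 1 positive -> definite
Clause 4: 0 positive -> not definite
Clause 5: 3 positive -> not definite
Definite clause count = 3.

3


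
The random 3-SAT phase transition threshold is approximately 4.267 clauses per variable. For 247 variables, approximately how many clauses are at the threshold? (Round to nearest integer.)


The 3-SAT phase transition occurs at approximately 4.267 clauses per variable.
m = 4.267 * 247 = 1053.949.
Rounded to nearest integer: 1054.

1054


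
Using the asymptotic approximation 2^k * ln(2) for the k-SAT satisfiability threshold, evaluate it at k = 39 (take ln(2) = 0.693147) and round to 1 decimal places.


Using the asymptotic formula: threshold ~ 2^k * ln(2).
2^39 = 549755813888.
549755813888 * 0.693147 = 381061593129.0.

381061593129.0


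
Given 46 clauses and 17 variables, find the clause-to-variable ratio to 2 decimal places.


Clause-to-variable ratio = clauses / variables.
46 / 17 = 2.71.

2.71


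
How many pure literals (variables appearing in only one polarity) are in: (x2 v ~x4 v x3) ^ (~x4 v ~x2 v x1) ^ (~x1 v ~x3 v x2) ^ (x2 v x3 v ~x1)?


A pure literal appears in only one polarity across all clauses.
Pure literals: x4 (negative only).
Count = 1.

1


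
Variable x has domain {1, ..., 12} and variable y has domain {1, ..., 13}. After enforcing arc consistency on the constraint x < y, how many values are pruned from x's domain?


For the constraint x < y, x needs a supporting value in y's domain.
x can be at most 12 (one less than y's maximum).
Valid x values from domain: 12 out of 12.
Pruned = 12 - 12 = 0.

0


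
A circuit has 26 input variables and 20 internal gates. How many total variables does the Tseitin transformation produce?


The Tseitin transformation introduces one auxiliary variable per gate.
Total variables = inputs + gates = 26 + 20 = 46.

46


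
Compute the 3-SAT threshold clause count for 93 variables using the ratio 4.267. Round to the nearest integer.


The 3-SAT phase transition occurs at approximately 4.267 clauses per variable.
m = 4.267 * 93 = 396.831.
Rounded to nearest integer: 397.

397


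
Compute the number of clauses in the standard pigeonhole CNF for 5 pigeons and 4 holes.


The PHP encoding has two parts:
1) At-least-one-hole clauses: 5 (one per pigeon, each with 4 literals).
2) At-most-one-pigeon-per-hole clauses: 4 holes * C(5,2) = 4 * 10 = 40.
Total clauses = 5 + 40 = 45.

45


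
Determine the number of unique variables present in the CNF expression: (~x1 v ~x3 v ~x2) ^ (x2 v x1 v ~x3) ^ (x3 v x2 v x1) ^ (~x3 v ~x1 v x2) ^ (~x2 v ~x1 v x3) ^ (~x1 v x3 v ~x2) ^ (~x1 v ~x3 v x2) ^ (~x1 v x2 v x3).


Identify each distinct variable in the formula.
Variables found: x1, x2, x3.
Total distinct variables = 3.

3


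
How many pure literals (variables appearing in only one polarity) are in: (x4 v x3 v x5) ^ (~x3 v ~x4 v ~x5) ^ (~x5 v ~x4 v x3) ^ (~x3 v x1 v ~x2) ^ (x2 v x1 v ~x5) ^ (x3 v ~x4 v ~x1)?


A pure literal appears in only one polarity across all clauses.
No pure literals found.
Count = 0.

0


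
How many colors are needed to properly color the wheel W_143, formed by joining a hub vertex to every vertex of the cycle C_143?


W_143 consists of the cycle C_143 together with a hub vertex adjacent to every cycle vertex.
The cycle C_143 needs 3 colors (odd cycle -> 3).
The hub is adjacent to every cycle vertex, so it must receive a new color distinct from all of them.
Chromatic number = 3 + 1 = 4.

4


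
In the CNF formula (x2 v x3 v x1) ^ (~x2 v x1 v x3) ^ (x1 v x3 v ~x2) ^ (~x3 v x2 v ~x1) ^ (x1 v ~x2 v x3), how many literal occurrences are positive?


Scan each clause for unnegated literals.
Clause 1: 3 positive; Clause 2: 2 positive; Clause 3: 2 positive; Clause 4: 1 positive; Clause 5: 2 positive.
Total positive literal occurrences = 10.

10


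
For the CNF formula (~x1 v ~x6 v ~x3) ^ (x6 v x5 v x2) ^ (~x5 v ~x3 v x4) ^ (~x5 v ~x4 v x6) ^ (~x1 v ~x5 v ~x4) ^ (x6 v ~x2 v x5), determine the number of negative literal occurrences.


Scan each clause for negated literals.
Clause 1: 3 negative; Clause 2: 0 negative; Clause 3: 2 negative; Clause 4: 2 negative; Clause 5: 3 negative; Clause 6: 1 negative.
Total negative literal occurrences = 11.

11


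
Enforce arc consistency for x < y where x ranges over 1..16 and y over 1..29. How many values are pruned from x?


For the constraint x < y, x needs a supporting value in y's domain.
x can be at most 28 (one less than y's maximum).
Valid x values from domain: 16 out of 16.
Pruned = 16 - 16 = 0.

0


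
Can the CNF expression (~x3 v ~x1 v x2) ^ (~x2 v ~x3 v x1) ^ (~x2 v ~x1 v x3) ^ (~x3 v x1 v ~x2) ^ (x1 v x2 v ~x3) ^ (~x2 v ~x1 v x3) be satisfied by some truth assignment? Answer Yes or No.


Check all 8 possible truth assignments.
Number of satisfying assignments found: 4.
The formula is satisfiable.

Yes


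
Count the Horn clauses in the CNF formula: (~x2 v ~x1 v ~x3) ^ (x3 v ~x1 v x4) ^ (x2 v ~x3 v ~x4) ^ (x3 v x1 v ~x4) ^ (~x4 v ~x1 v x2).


A Horn clause has at most one positive literal.
Clause 1: 0 positive lit(s) -> Horn
Clause 2: 2 positive lit(s) -> not Horn
Clause 3: 1 positive lit(s) -> Horn
Clause 4: 2 positive lit(s) -> not Horn
Clause 5: 1 positive lit(s) -> Horn
Total Horn clauses = 3.

3


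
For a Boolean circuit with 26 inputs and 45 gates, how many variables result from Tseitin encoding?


The Tseitin transformation introduces one auxiliary variable per gate.
Total variables = inputs + gates = 26 + 45 = 71.

71


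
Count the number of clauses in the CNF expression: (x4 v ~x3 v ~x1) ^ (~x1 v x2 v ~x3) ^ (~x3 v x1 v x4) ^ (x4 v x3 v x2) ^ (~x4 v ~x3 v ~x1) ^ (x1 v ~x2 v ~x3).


Each group enclosed in parentheses joined by ^ is one clause.
Counting the conjuncts: 6 clauses.

6


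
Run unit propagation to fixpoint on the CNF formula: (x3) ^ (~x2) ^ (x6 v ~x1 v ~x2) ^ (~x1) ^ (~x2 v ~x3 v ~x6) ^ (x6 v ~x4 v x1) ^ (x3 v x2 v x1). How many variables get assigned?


Unit propagation repeatedly assigns the literal in any unit clause, then simplifies.
Assignments in order: x3 = T, x2 = F, x1 = F.
No further unit clauses remain.
Total variables assigned = 3.

3


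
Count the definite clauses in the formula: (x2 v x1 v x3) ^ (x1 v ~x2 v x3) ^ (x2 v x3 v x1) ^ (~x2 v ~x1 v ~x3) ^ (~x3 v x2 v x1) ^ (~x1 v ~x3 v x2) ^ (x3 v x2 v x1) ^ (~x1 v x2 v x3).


A definite clause has exactly one positive literal.
Clause 1: 3 positive -> not definite
Clause 2: 2 positive -> not definite
Clause 3: 3 positive -> not definite
Clause 4: 0 positive -> not definite
Clause 5: 2 positive -> not definite
Clause 6: 1 positive -> definite
Clause 7: 3 positive -> not definite
Clause 8: 2 positive -> not definite
Definite clause count = 1.

1


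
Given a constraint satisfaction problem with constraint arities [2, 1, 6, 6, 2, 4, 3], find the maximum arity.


The arities are: 2, 1, 6, 6, 2, 4, 3.
Scan for the maximum value.
Maximum arity = 6.

6


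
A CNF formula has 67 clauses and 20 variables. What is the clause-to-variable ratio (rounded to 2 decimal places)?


Clause-to-variable ratio = clauses / variables.
67 / 20 = 3.35.

3.35


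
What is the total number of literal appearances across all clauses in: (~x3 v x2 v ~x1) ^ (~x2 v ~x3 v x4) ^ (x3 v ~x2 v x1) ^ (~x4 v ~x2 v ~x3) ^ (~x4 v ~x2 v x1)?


Clause lengths: 3, 3, 3, 3, 3.
Sum = 3 + 3 + 3 + 3 + 3 = 15.

15


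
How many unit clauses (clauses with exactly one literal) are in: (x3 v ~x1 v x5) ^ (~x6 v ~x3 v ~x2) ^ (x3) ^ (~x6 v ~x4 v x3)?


A unit clause contains exactly one literal.
Unit clauses found: (x3).
Count = 1.

1


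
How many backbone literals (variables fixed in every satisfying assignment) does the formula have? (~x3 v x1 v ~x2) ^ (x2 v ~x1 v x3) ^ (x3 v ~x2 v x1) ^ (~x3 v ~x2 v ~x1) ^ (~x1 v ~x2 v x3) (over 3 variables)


Find all satisfying assignments: 3 model(s).
Check which variables have the same value in every model.
Fixed variables: x2=F.
Backbone size = 1.

1


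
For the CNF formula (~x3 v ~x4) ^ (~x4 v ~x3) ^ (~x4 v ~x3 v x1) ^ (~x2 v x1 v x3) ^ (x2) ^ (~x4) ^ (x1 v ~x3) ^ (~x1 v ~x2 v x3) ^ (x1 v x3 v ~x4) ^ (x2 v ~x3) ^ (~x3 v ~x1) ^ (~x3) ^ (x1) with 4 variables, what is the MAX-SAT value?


Enumerate all 16 truth assignments.
For each, count how many of the 13 clauses are satisfied.
The formula is not fully satisfiable, so the maximum is below 13.
Maximum simultaneously satisfiable clauses = 12.

12


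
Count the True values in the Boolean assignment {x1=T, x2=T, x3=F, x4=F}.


The weight is the number of variables assigned True.
True variables: x1, x2.
Weight = 2.

2


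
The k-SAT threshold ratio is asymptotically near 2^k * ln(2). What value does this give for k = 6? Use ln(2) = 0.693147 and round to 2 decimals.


Using the asymptotic formula: threshold ~ 2^k * ln(2).
2^6 = 64.
64 * 0.693147 = 44.36.

44.36


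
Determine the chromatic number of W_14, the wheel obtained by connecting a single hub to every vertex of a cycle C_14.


W_14 consists of the cycle C_14 together with a hub vertex adjacent to every cycle vertex.
The cycle C_14 needs 2 colors (even cycle -> 2).
The hub is adjacent to every cycle vertex, so it must receive a new color distinct from all of them.
Chromatic number = 2 + 1 = 3.

3
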